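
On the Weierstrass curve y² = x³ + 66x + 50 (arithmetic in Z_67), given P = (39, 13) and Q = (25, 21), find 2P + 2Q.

First 2P:
Repeated addition: build up to 2P.
2P: tangent at (39, 13): λ = (3·39² + 66)/(2·13) ≡ 6/26. 26⁻¹ ≡ 49 (mod 67), so λ ≡ 6·49 ≡ 26.
  x = λ² - 39 - 39 = 676 - 78 ≡ 62; y = λ·(39 - 62) - 13 ≡ 59. → (62, 59)
2P = (62, 59).
Next 2Q:
Repeated addition: build up to 2Q.
2Q: tangent at (25, 21): λ = (3·25² + 66)/(2·21) ≡ 65/42. 42⁻¹ ≡ 8 (mod 67), so λ ≡ 65·8 ≡ 51.
  x = λ² - 25 - 25 = 2601 - 50 ≡ 5; y = λ·(25 - 5) - 21 ≡ 61. → (5, 61)
2Q = (5, 61).
Finally 2P + 2Q:
(62, 59) + (5, 61). λ = (61 - 59)/(5 - 62) ≡ 2/10 mod 67. 10⁻¹ ≡ 47 (mod 67), so λ ≡ 27.
  x = λ² - 62 - 5 = 729 - 67 ≡ 59; y = λ·(62 - 59) - 59 ≡ 22. → (59, 22)

(59, 22)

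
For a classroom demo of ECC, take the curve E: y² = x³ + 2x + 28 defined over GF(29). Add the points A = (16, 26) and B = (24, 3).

(24, 26)

(16, 26) + (24, 3). λ = (3 - 26)/(24 - 16) ≡ 6/8 mod 29. 8⁻¹ ≡ 11 (mod 29) since 8·11 = 88 ≡ 1, so λ ≡ 8.
  x = λ² - 16 - 24 = 64 - 40 ≡ 24; y = λ·(16 - 24) - 26 ≡ 26. → (24, 26)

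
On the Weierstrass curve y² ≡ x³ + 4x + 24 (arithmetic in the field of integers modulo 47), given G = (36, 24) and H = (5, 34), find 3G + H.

(31, 0)

First 3G:
Repeated addition: build up to 3G.
2G: tangent at (36, 24): λ = (3·36² + 4)/(2·24) ≡ 38/1. 1⁻¹ ≡ 1 (mod 47) since 1·1 = 1 ≡ 1, so λ ≡ 38·1 ≡ 38.
  x = λ² - 36 - 36 = 1444 - 72 ≡ 9; y = λ·(36 - 9) - 24 ≡ 15. → (9, 15)
3G: (9, 15) + (36, 24). λ = (24 - 15)/(36 - 9) ≡ 9/27 mod 47. 27⁻¹ ≡ 7 (mod 47) since 27·7 = 189 ≡ 1, so λ ≡ 16.
  x = λ² - 9 - 36 = 256 - 45 ≡ 23; y = λ·(9 - 23) - 15 ≡ 43. → (23, 43)
3G = (23, 43).
Finally 3G + H:
(23, 43) + (5, 34). λ = (34 - 43)/(5 - 23) ≡ 38/29 mod 47. 29⁻¹ ≡ 13 (mod 47), so λ ≡ 24.
  x = λ² - 23 - 5 = 576 - 28 ≡ 31; y = λ·(23 - 31) - 43 ≡ 0. → (31, 0)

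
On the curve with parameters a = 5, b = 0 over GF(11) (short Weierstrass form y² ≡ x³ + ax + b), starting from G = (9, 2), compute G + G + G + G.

(9, 2)

Repeated addition: build up to 4G.
2G: tangent at (9, 2): λ = (3·9² + 5)/(2·2) ≡ 6/4. 4⁻¹ ≡ 3 (mod 11), so λ ≡ 6·3 ≡ 7.
  x = λ² - 9 - 9 = 49 - 18 ≡ 9; y = λ·(9 - 9) - 2 ≡ 9. → (9, 9)
3G: (9, 9) + (9, 2): same x and y₁ ≡ -y₂, so the sum is O.
4G: O + (9, 2) = (9, 2) (identity).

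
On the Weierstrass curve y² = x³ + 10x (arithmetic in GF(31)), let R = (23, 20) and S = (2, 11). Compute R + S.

(22, 7)

(23, 20) + (2, 11). λ = (11 - 20)/(2 - 23) ≡ 22/10 mod 31. 10⁻¹ ≡ 28 (mod 31), so λ ≡ 27.
  x = λ² - 23 - 2 = 729 - 25 ≡ 22; y = λ·(23 - 22) - 20 ≡ 7. → (22, 7)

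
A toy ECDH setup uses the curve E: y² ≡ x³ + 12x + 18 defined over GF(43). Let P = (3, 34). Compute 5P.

Repeated addition: build up to 5P.
2P: tangent at (3, 34): λ = (3·3² + 12)/(2·34) ≡ 39/25. 25⁻¹ ≡ 31 (mod 43) since 25·31 = 775 ≡ 1, so λ ≡ 39·31 ≡ 5.
  x = λ² - 3 - 3 = 25 - 6 ≡ 19; y = λ·(3 - 19) - 34 ≡ 15. → (19, 15)
3P: (19, 15) + (3, 34). λ = (34 - 15)/(3 - 19) ≡ 19/27 mod 43. 27⁻¹ ≡ 8 (mod 43) since 27·8 = 216 ≡ 1, so λ ≡ 23.
  x = λ² - 19 - 3 = 529 - 22 ≡ 34; y = λ·(19 - 34) - 15 ≡ 27. → (34, 27)
4P: (34, 27) + (3, 34). λ = (34 - 27)/(3 - 34) ≡ 7/12 mod 43. 12⁻¹ ≡ 18 (mod 43) since 12·18 = 216 ≡ 1, so λ ≡ 40.
  x = λ² - 34 - 3 = 1600 - 37 ≡ 15; y = λ·(34 - 15) - 27 ≡ 2. → (15, 2)
5P: (15, 2) + (3, 34). λ = (34 - 2)/(3 - 15) ≡ 32/31 mod 43. 31⁻¹ ≡ 25 (mod 43), so λ ≡ 26.
  x = λ² - 15 - 3 = 676 - 18 ≡ 13; y = λ·(15 - 13) - 2 ≡ 7. → (13, 7)

(13, 7)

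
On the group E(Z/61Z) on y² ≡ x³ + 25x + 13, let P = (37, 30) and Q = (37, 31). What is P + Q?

O

The two points share x = 37 and their y-coordinates satisfy 30 + 31 ≡ 0 (mod 61), so they are inverses. Their sum is the point at infinity.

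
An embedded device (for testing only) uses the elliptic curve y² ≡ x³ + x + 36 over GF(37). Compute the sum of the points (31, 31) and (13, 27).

(20, 29)

(31, 31) + (13, 27). λ = (27 - 31)/(13 - 31) ≡ 33/19 mod 37. 19⁻¹ ≡ 2 (mod 37) since 19·2 = 38 ≡ 1, so λ ≡ 29.
  x = λ² - 31 - 13 = 841 - 44 ≡ 20; y = λ·(31 - 20) - 31 ≡ 29. → (20, 29)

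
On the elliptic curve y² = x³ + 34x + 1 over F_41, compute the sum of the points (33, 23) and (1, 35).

(27, 26)

(33, 23) + (1, 35). λ = (35 - 23)/(1 - 33) ≡ 12/9 mod 41. 9⁻¹ ≡ 32 (mod 41) since 9·32 = 288 ≡ 1, so λ ≡ 15.
  x = λ² - 33 - 1 = 225 - 34 ≡ 27; y = λ·(33 - 27) - 23 ≡ 26. → (27, 26)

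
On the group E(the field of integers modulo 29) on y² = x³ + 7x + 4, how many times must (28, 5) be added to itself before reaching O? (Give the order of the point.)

5

2P: tangent at (28, 5): λ = (3·28² + 7)/(2·5) ≡ 10/10. 10⁻¹ ≡ 3 (mod 29), so λ ≡ 10·3 ≡ 1.
  x = λ² - 28 - 28 = 1 - 56 ≡ 3; y = λ·(28 - 3) - 5 ≡ 20. → (3, 20)
3P: (3, 20) + (28, 5). λ = (5 - 20)/(28 - 3) ≡ 14/25 mod 29. 25⁻¹ ≡ 7 (mod 29) since 25·7 = 175 ≡ 1, so λ ≡ 11.
  x = λ² - 3 - 28 = 121 - 31 ≡ 3; y = λ·(3 - 3) - 20 ≡ 9. → (3, 9)
4P: (3, 9) + (28, 5). λ = (5 - 9)/(28 - 3) ≡ 25/25 mod 29. 25⁻¹ ≡ 7 (mod 29) since 25·7 = 175 ≡ 1, so λ ≡ 1.
  x = λ² - 3 - 28 = 1 - 31 ≡ 28; y = λ·(3 - 28) - 9 ≡ 24. → (28, 24)
5P: (28, 24) + (28, 5): same x and y₁ ≡ -y₂, so the sum is O.
5P = O, so the order is 5.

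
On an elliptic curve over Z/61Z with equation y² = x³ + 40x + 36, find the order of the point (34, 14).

2P: tangent at (34, 14): λ = (3·34² + 40)/(2·14) ≡ 31/28. 28⁻¹ ≡ 24 (mod 61), so λ ≡ 31·24 ≡ 12.
  x = λ² - 34 - 34 = 144 - 68 ≡ 15; y = λ·(34 - 15) - 14 ≡ 31. → (15, 31)
3P: (15, 31) + (34, 14). λ = (14 - 31)/(34 - 15) ≡ 44/19 mod 61. 19⁻¹ ≡ 45 (mod 61) since 19·45 = 855 ≡ 1, so λ ≡ 28.
  x = λ² - 15 - 34 = 784 - 49 ≡ 3; y = λ·(15 - 3) - 31 ≡ 0. → (3, 0)
4P: (3, 0) + (34, 14). λ = (14 - 0)/(34 - 3) ≡ 14/31 mod 61. 31⁻¹ ≡ 2 (mod 61), so λ ≡ 28.
  x = λ² - 3 - 34 = 784 - 37 ≡ 15; y = λ·(3 - 15) - 0 ≡ 30. → (15, 30)
5P: (15, 30) + (34, 14). λ = (14 - 30)/(34 - 15) ≡ 45/19 mod 61. 19⁻¹ ≡ 45 (mod 61) since 19·45 = 855 ≡ 1, so λ ≡ 12.
  x = λ² - 15 - 34 = 144 - 49 ≡ 34; y = λ·(15 - 34) - 30 ≡ 47. → (34, 47)
6P: (34, 47) + (34, 14): same x and y₁ ≡ -y₂, so the sum is O.
6P = O, so the order is 6.

6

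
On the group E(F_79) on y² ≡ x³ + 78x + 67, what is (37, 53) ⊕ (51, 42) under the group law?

(37, 53) + (51, 42). λ = (42 - 53)/(51 - 37) ≡ 68/14 mod 79. 14⁻¹ ≡ 17 (mod 79) since 14·17 = 238 ≡ 1, so λ ≡ 50.
  x = λ² - 37 - 51 = 2500 - 88 ≡ 42; y = λ·(37 - 42) - 53 ≡ 13. → (42, 13)

(42, 13)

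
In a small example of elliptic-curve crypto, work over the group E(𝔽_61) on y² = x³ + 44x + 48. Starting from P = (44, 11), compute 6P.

(44, 50)

Double-and-add on 6 = (110)₂. Start with P = (44, 11) for the leading 1-bit.
double: tangent at (44, 11): λ = (3·44² + 44)/(2·11) ≡ 57/22. 22⁻¹ ≡ 25 (mod 61) since 22·25 = 550 ≡ 1, so λ ≡ 57·25 ≡ 22.
  x = λ² - 44 - 44 = 484 - 88 ≡ 30; y = λ·(44 - 30) - 11 ≡ 53. → (30, 53)
add P: (30, 53) + (44, 11). λ = (11 - 53)/(44 - 30) ≡ 19/14 mod 61. 14⁻¹ ≡ 48 (mod 61), so λ ≡ 58.
  x = λ² - 30 - 44 = 3364 - 74 ≡ 57; y = λ·(30 - 57) - 53 ≡ 28. → (57, 28)
double: tangent at (57, 28): λ = (3·57² + 44)/(2·28) ≡ 31/56. 56⁻¹ ≡ 12 (mod 61), so λ ≡ 31·12 ≡ 6.
  x = λ² - 57 - 57 = 36 - 114 ≡ 44; y = λ·(57 - 44) - 28 ≡ 50. → (44, 50)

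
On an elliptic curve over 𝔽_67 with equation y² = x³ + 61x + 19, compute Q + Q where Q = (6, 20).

tangent at (6, 20): λ = (3·6² + 61)/(2·20) ≡ 35/40. 40⁻¹ ≡ 62 (mod 67), so λ ≡ 35·62 ≡ 26.
  x = λ² - 6 - 6 = 676 - 12 ≡ 61; y = λ·(6 - 61) - 20 ≡ 24. → (61, 24)

(61, 24)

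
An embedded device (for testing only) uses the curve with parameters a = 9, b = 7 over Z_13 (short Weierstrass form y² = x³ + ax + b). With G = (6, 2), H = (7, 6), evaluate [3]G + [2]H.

(12, 6)

First 3G:
Repeated addition: build up to 3G.
2G: tangent at (6, 2): λ = (3·6² + 9)/(2·2) ≡ 0/4. 4⁻¹ ≡ 10 (mod 13), so λ ≡ 0·10 ≡ 0.
  x = λ² - 6 - 6 = 0 - 12 ≡ 1; y = λ·(6 - 1) - 2 ≡ 11. → (1, 11)
3G: (1, 11) + (6, 2). λ = (2 - 11)/(6 - 1) ≡ 4/5 mod 13. 5⁻¹ ≡ 8 (mod 13), so λ ≡ 6.
  x = λ² - 1 - 6 = 36 - 7 ≡ 3; y = λ·(1 - 3) - 11 ≡ 3. → (3, 3)
3G = (3, 3).
Next 2H:
Repeated addition: build up to 2H.
2H: tangent at (7, 6): λ = (3·7² + 9)/(2·6) ≡ 0/12. 12⁻¹ ≡ 12 (mod 13), so λ ≡ 0·12 ≡ 0.
  x = λ² - 7 - 7 = 0 - 14 ≡ 12; y = λ·(7 - 12) - 6 ≡ 7. → (12, 7)
2H = (12, 7).
Finally 3G + 2H:
(3, 3) + (12, 7). λ = (7 - 3)/(12 - 3) ≡ 4/9 mod 13. 9⁻¹ ≡ 3 (mod 13) since 9·3 = 27 ≡ 1, so λ ≡ 12.
  x = λ² - 3 - 12 = 144 - 15 ≡ 12; y = λ·(3 - 12) - 3 ≡ 6. → (12, 6)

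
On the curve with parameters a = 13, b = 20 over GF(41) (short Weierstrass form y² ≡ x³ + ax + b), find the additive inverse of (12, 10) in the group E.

(12, 31)

-(12, 10) = (12, -10 mod 41) = (12, 31).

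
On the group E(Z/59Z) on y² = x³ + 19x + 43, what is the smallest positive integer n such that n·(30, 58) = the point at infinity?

2P: tangent at (30, 58): λ = (3·30² + 19)/(2·58) ≡ 5/57. 57⁻¹ ≡ 29 (mod 59), so λ ≡ 5·29 ≡ 27.
  x = λ² - 30 - 30 = 729 - 60 ≡ 20; y = λ·(30 - 20) - 58 ≡ 35. → (20, 35)
3P: (20, 35) + (30, 58). λ = (58 - 35)/(30 - 20) ≡ 23/10 mod 59. 10⁻¹ ≡ 6 (mod 59), so λ ≡ 20.
  x = λ² - 20 - 30 = 400 - 50 ≡ 55; y = λ·(20 - 55) - 35 ≡ 32. → (55, 32)
4P: (55, 32) + (30, 58). λ = (58 - 32)/(30 - 55) ≡ 26/34 mod 59. 34⁻¹ ≡ 33 (mod 59) since 34·33 = 1122 ≡ 1, so λ ≡ 32.
  x = λ² - 55 - 30 = 1024 - 85 ≡ 54; y = λ·(55 - 54) - 32 ≡ 0. → (54, 0)
5P: (54, 0) + (30, 58). λ = (58 - 0)/(30 - 54) ≡ 58/35 mod 59. 35⁻¹ ≡ 27 (mod 59), so λ ≡ 32.
  x = λ² - 54 - 30 = 1024 - 84 ≡ 55; y = λ·(54 - 55) - 0 ≡ 27. → (55, 27)
6P: (55, 27) + (30, 58). λ = (58 - 27)/(30 - 55) ≡ 31/34 mod 59. 34⁻¹ ≡ 33 (mod 59), so λ ≡ 20.
  x = λ² - 55 - 30 = 400 - 85 ≡ 20; y = λ·(55 - 20) - 27 ≡ 24. → (20, 24)
7P: (20, 24) + (30, 58). λ = (58 - 24)/(30 - 20) ≡ 34/10 mod 59. 10⁻¹ ≡ 6 (mod 59) since 10·6 = 60 ≡ 1, so λ ≡ 27.
  x = λ² - 20 - 30 = 729 - 50 ≡ 30; y = λ·(20 - 30) - 24 ≡ 1. → (30, 1)
8P: (30, 1) + (30, 58): same x and y₁ ≡ -y₂, so the sum is the point at infinity.
8P = the point at infinity, so the order is 8.

8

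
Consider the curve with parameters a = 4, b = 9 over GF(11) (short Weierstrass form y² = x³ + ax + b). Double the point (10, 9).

tangent at (10, 9): λ = (3·10² + 4)/(2·9) ≡ 7/7. 7⁻¹ ≡ 8 (mod 11) since 7·8 = 56 ≡ 1, so λ ≡ 7·8 ≡ 1.
  x = λ² - 10 - 10 = 1 - 20 ≡ 3; y = λ·(10 - 3) - 9 ≡ 9. → (3, 9)

(3, 9)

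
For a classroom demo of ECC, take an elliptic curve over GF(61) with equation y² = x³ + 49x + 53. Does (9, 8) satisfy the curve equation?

yes

y² = 8² ≡ 3; x³ + 49x + 53 = 1223 ≡ 3 (mod 61). 3 = 3.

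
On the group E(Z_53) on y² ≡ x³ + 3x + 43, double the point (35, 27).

(0, 19)

tangent at (35, 27): λ = (3·35² + 3)/(2·27) ≡ 21/1. 1⁻¹ ≡ 1 (mod 53) since 1·1 = 1 ≡ 1, so λ ≡ 21·1 ≡ 21.
  x = λ² - 35 - 35 = 441 - 70 ≡ 0; y = λ·(35 - 0) - 27 ≡ 19. → (0, 19)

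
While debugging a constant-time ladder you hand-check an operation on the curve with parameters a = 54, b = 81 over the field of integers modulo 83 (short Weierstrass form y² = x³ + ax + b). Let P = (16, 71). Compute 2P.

tangent at (16, 71): λ = (3·16² + 54)/(2·71) ≡ 75/59. 59⁻¹ ≡ 38 (mod 83), so λ ≡ 75·38 ≡ 28.
  x = λ² - 16 - 16 = 784 - 32 ≡ 5; y = λ·(16 - 5) - 71 ≡ 71. → (5, 71)

(5, 71)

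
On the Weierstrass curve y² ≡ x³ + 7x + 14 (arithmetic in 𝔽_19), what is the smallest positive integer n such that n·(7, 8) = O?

5

2P: tangent at (7, 8): λ = (3·7² + 7)/(2·8) ≡ 2/16. 16⁻¹ ≡ 6 (mod 19) since 16·6 = 96 ≡ 1, so λ ≡ 2·6 ≡ 12.
  x = λ² - 7 - 7 = 144 - 14 ≡ 16; y = λ·(7 - 16) - 8 ≡ 17. → (16, 17)
3P: (16, 17) + (7, 8). λ = (8 - 17)/(7 - 16) ≡ 10/10 mod 19. 10⁻¹ ≡ 2 (mod 19) since 10·2 = 20 ≡ 1, so λ ≡ 1.
  x = λ² - 16 - 7 = 1 - 23 ≡ 16; y = λ·(16 - 16) - 17 ≡ 2. → (16, 2)
4P: (16, 2) + (7, 8). λ = (8 - 2)/(7 - 16) ≡ 6/10 mod 19. 10⁻¹ ≡ 2 (mod 19), so λ ≡ 12.
  x = λ² - 16 - 7 = 144 - 23 ≡ 7; y = λ·(16 - 7) - 2 ≡ 11. → (7, 11)
5P: (7, 11) + (7, 8): same x and y₁ ≡ -y₂, so the sum is O.
5P = O, so the order is 5.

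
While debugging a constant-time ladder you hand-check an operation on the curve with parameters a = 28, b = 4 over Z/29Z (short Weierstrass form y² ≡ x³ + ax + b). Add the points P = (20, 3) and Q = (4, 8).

(20, 3) + (4, 8). λ = (8 - 3)/(4 - 20) ≡ 5/13 mod 29. 13⁻¹ ≡ 9 (mod 29), so λ ≡ 16.
  x = λ² - 20 - 4 = 256 - 24 ≡ 0; y = λ·(20 - 0) - 3 ≡ 27. → (0, 27)

(0, 27)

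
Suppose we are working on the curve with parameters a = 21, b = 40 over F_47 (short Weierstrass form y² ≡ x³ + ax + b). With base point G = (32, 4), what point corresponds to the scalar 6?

Double-and-add on 6 = (110)₂. Start with G = (32, 4) for the leading 1-bit.
double: tangent at (32, 4): λ = (3·32² + 21)/(2·4) ≡ 38/8. 8⁻¹ ≡ 6 (mod 47), so λ ≡ 38·6 ≡ 40.
  x = λ² - 32 - 32 = 1600 - 64 ≡ 32; y = λ·(32 - 32) - 4 ≡ 43. → (32, 43)
add G: (32, 43) + (32, 4): same x and y₁ ≡ -y₂, so the sum is O.
double: O + O = O (identity).

O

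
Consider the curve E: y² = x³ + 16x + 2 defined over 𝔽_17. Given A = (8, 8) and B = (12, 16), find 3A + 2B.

(6, 5)

First 3A:
Repeated addition: build up to 3A.
2A: tangent at (8, 8): λ = (3·8² + 16)/(2·8) ≡ 4/16. 16⁻¹ ≡ 16 (mod 17), so λ ≡ 4·16 ≡ 13.
  x = λ² - 8 - 8 = 169 - 16 ≡ 0; y = λ·(8 - 0) - 8 ≡ 11. → (0, 11)
3A: (0, 11) + (8, 8). λ = (8 - 11)/(8 - 0) ≡ 14/8 mod 17. 8⁻¹ ≡ 15 (mod 17), so λ ≡ 6.
  x = λ² - 0 - 8 = 36 - 8 ≡ 11; y = λ·(0 - 11) - 11 ≡ 8. → (11, 8)
3A = (11, 8).
Next 2B:
Repeated addition: build up to 2B.
2B: tangent at (12, 16): λ = (3·12² + 16)/(2·16) ≡ 6/15. 15⁻¹ ≡ 8 (mod 17), so λ ≡ 6·8 ≡ 14.
  x = λ² - 12 - 12 = 196 - 24 ≡ 2; y = λ·(12 - 2) - 16 ≡ 5. → (2, 5)
2B = (2, 5).
Finally 3A + 2B:
(11, 8) + (2, 5). λ = (5 - 8)/(2 - 11) ≡ 14/8 mod 17. 8⁻¹ ≡ 15 (mod 17) since 8·15 = 120 ≡ 1, so λ ≡ 6.
  x = λ² - 11 - 2 = 36 - 13 ≡ 6; y = λ·(11 - 6) - 8 ≡ 5. → (6, 5)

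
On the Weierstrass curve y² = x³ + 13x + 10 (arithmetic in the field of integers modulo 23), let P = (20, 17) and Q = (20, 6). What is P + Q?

O

The two points share x = 20 and their y-coordinates satisfy 17 + 6 ≡ 0 (mod 23), so they are inverses. Their sum is 𝒪.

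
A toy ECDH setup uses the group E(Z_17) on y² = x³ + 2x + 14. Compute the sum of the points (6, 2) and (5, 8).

(6, 2) + (5, 8). λ = (8 - 2)/(5 - 6) ≡ 6/16 mod 17. 16⁻¹ ≡ 16 (mod 17), so λ ≡ 11.
  x = λ² - 6 - 5 = 121 - 11 ≡ 8; y = λ·(6 - 8) - 2 ≡ 10. → (8, 10)

(8, 10)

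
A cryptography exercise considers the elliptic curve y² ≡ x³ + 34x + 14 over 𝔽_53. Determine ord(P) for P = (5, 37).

7

2P: tangent at (5, 37): λ = (3·5² + 34)/(2·37) ≡ 3/21. 21⁻¹ ≡ 48 (mod 53), so λ ≡ 3·48 ≡ 38.
  x = λ² - 5 - 5 = 1444 - 10 ≡ 3; y = λ·(5 - 3) - 37 ≡ 39. → (3, 39)
3P: (3, 39) + (5, 37). λ = (37 - 39)/(5 - 3) ≡ 51/2 mod 53. 2⁻¹ ≡ 27 (mod 53) since 2·27 = 54 ≡ 1, so λ ≡ 52.
  x = λ² - 3 - 5 = 2704 - 8 ≡ 46; y = λ·(3 - 46) - 39 ≡ 4. → (46, 4)
4P: (46, 4) + (5, 37). λ = (37 - 4)/(5 - 46) ≡ 33/12 mod 53. 12⁻¹ ≡ 31 (mod 53), so λ ≡ 16.
  x = λ² - 46 - 5 = 256 - 51 ≡ 46; y = λ·(46 - 46) - 4 ≡ 49. → (46, 49)
5P: (46, 49) + (5, 37). λ = (37 - 49)/(5 - 46) ≡ 41/12 mod 53. 12⁻¹ ≡ 31 (mod 53), so λ ≡ 52.
  x = λ² - 46 - 5 = 2704 - 51 ≡ 3; y = λ·(46 - 3) - 49 ≡ 14. → (3, 14)
6P: (3, 14) + (5, 37). λ = (37 - 14)/(5 - 3) ≡ 23/2 mod 53. 2⁻¹ ≡ 27 (mod 53) since 2·27 = 54 ≡ 1, so λ ≡ 38.
  x = λ² - 3 - 5 = 1444 - 8 ≡ 5; y = λ·(3 - 5) - 14 ≡ 16. → (5, 16)
7P: (5, 16) + (5, 37): same x and y₁ ≡ -y₂, so the sum is O.
7P = O, so the order is 7.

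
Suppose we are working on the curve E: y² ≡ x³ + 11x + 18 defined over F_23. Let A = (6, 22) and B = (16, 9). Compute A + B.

(6, 22) + (16, 9). λ = (9 - 22)/(16 - 6) ≡ 10/10 mod 23. 10⁻¹ ≡ 7 (mod 23) since 10·7 = 70 ≡ 1, so λ ≡ 1.
  x = λ² - 6 - 16 = 1 - 22 ≡ 2; y = λ·(6 - 2) - 22 ≡ 5. → (2, 5)

(2, 5)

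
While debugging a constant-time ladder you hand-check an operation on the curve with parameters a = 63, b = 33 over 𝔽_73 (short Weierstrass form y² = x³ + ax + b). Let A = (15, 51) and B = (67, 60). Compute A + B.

(18, 65)

(15, 51) + (67, 60). λ = (60 - 51)/(67 - 15) ≡ 9/52 mod 73. 52⁻¹ ≡ 66 (mod 73), so λ ≡ 10.
  x = λ² - 15 - 67 = 100 - 82 ≡ 18; y = λ·(15 - 18) - 51 ≡ 65. → (18, 65)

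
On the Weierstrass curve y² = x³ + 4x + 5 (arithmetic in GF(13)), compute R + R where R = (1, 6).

(8, 4)

tangent at (1, 6): λ = (3·1² + 4)/(2·6) ≡ 7/12. 12⁻¹ ≡ 12 (mod 13), so λ ≡ 7·12 ≡ 6.
  x = λ² - 1 - 1 = 36 - 2 ≡ 8; y = λ·(1 - 8) - 6 ≡ 4. → (8, 4)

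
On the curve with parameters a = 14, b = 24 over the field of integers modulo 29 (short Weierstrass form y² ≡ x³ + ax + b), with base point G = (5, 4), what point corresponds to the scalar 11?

(26, 10)

Repeated addition: build up to 11G.
2G: tangent at (5, 4): λ = (3·5² + 14)/(2·4) ≡ 2/8. 8⁻¹ ≡ 11 (mod 29), so λ ≡ 2·11 ≡ 22.
  x = λ² - 5 - 5 = 484 - 10 ≡ 10; y = λ·(5 - 10) - 4 ≡ 2. → (10, 2)
3G: (10, 2) + (5, 4). λ = (4 - 2)/(5 - 10) ≡ 2/24 mod 29. 24⁻¹ ≡ 23 (mod 29), so λ ≡ 17.
  x = λ² - 10 - 5 = 289 - 15 ≡ 13; y = λ·(10 - 13) - 2 ≡ 5. → (13, 5)
4G: (13, 5) + (5, 4). λ = (4 - 5)/(5 - 13) ≡ 28/21 mod 29. 21⁻¹ ≡ 18 (mod 29), so λ ≡ 11.
  x = λ² - 13 - 5 = 121 - 18 ≡ 16; y = λ·(13 - 16) - 5 ≡ 20. → (16, 20)
5G: (16, 20) + (5, 4). λ = (4 - 20)/(5 - 16) ≡ 13/18 mod 29. 18⁻¹ ≡ 21 (mod 29), so λ ≡ 12.
  x = λ² - 16 - 5 = 144 - 21 ≡ 7; y = λ·(16 - 7) - 20 ≡ 1. → (7, 1)
6G: (7, 1) + (5, 4). λ = (4 - 1)/(5 - 7) ≡ 3/27 mod 29. 27⁻¹ ≡ 14 (mod 29) since 27·14 = 378 ≡ 1, so λ ≡ 13.
  x = λ² - 7 - 5 = 169 - 12 ≡ 12; y = λ·(7 - 12) - 1 ≡ 21. → (12, 21)
7G: (12, 21) + (5, 4). λ = (4 - 21)/(5 - 12) ≡ 12/22 mod 29. 22⁻¹ ≡ 4 (mod 29) since 22·4 = 88 ≡ 1, so λ ≡ 19.
  x = λ² - 12 - 5 = 361 - 17 ≡ 25; y = λ·(12 - 25) - 21 ≡ 22. → (25, 22)
8G: (25, 22) + (5, 4). λ = (4 - 22)/(5 - 25) ≡ 11/9 mod 29. 9⁻¹ ≡ 13 (mod 29), so λ ≡ 27.
  x = λ² - 25 - 5 = 729 - 30 ≡ 3; y = λ·(25 - 3) - 22 ≡ 21. → (3, 21)
9G: (3, 21) + (5, 4). λ = (4 - 21)/(5 - 3) ≡ 12/2 mod 29. 2⁻¹ ≡ 15 (mod 29), so λ ≡ 6.
  x = λ² - 3 - 5 = 36 - 8 ≡ 28; y = λ·(3 - 28) - 21 ≡ 3. → (28, 3)
10G: (28, 3) + (5, 4). λ = (4 - 3)/(5 - 28) ≡ 1/6 mod 29. 6⁻¹ ≡ 5 (mod 29), so λ ≡ 5.
  x = λ² - 28 - 5 = 25 - 33 ≡ 21; y = λ·(28 - 21) - 3 ≡ 3. → (21, 3)
11G: (21, 3) + (5, 4). λ = (4 - 3)/(5 - 21) ≡ 1/13 mod 29. 13⁻¹ ≡ 9 (mod 29), so λ ≡ 9.
  x = λ² - 21 - 5 = 81 - 26 ≡ 26; y = λ·(21 - 26) - 3 ≡ 10. → (26, 10)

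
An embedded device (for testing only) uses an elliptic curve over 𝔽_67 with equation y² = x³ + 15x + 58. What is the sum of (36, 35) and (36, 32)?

The two points share x = 36 and their y-coordinates satisfy 35 + 32 ≡ 0 (mod 67), so they are inverses. Their sum is O.

O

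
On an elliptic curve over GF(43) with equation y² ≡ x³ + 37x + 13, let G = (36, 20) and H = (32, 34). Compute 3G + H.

First 3G:
Repeated addition: build up to 3G.
2G: tangent at (36, 20): λ = (3·36² + 37)/(2·20) ≡ 12/40. 40⁻¹ ≡ 14 (mod 43), so λ ≡ 12·14 ≡ 39.
  x = λ² - 36 - 36 = 1521 - 72 ≡ 30; y = λ·(36 - 30) - 20 ≡ 42. → (30, 42)
3G: (30, 42) + (36, 20). λ = (20 - 42)/(36 - 30) ≡ 21/6 mod 43. 6⁻¹ ≡ 36 (mod 43), so λ ≡ 25.
  x = λ² - 30 - 36 = 625 - 66 ≡ 0; y = λ·(30 - 0) - 42 ≡ 20. → (0, 20)
3G = (0, 20).
Finally 3G + H:
(0, 20) + (32, 34). λ = (34 - 20)/(32 - 0) ≡ 14/32 mod 43. 32⁻¹ ≡ 39 (mod 43) since 32·39 = 1248 ≡ 1, so λ ≡ 30.
  x = λ² - 0 - 32 = 900 - 32 ≡ 8; y = λ·(0 - 8) - 20 ≡ 41. → (8, 41)

(8, 41)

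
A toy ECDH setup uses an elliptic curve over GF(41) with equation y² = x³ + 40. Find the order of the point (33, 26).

7

2P: tangent at (33, 26): λ = (3·33² + 0)/(2·26) ≡ 28/11. 11⁻¹ ≡ 15 (mod 41), so λ ≡ 28·15 ≡ 10.
  x = λ² - 33 - 33 = 100 - 66 ≡ 34; y = λ·(33 - 34) - 26 ≡ 5. → (34, 5)
3P: (34, 5) + (33, 26). λ = (26 - 5)/(33 - 34) ≡ 21/40 mod 41. 40⁻¹ ≡ 40 (mod 41), so λ ≡ 20.
  x = λ² - 34 - 33 = 400 - 67 ≡ 5; y = λ·(34 - 5) - 5 ≡ 1. → (5, 1)
4P: (5, 1) + (33, 26). λ = (26 - 1)/(33 - 5) ≡ 25/28 mod 41. 28⁻¹ ≡ 22 (mod 41), so λ ≡ 17.
  x = λ² - 5 - 33 = 289 - 38 ≡ 5; y = λ·(5 - 5) - 1 ≡ 40. → (5, 40)
5P: (5, 40) + (33, 26). λ = (26 - 40)/(33 - 5) ≡ 27/28 mod 41. 28⁻¹ ≡ 22 (mod 41), so λ ≡ 20.
  x = λ² - 5 - 33 = 400 - 38 ≡ 34; y = λ·(5 - 34) - 40 ≡ 36. → (34, 36)
6P: (34, 36) + (33, 26). λ = (26 - 36)/(33 - 34) ≡ 31/40 mod 41. 40⁻¹ ≡ 40 (mod 41) since 40·40 = 1600 ≡ 1, so λ ≡ 10.
  x = λ² - 34 - 33 = 100 - 67 ≡ 33; y = λ·(34 - 33) - 36 ≡ 15. → (33, 15)
7P: (33, 15) + (33, 26): same x and y₁ ≡ -y₂, so the sum is O.
7P = O, so the order is 7.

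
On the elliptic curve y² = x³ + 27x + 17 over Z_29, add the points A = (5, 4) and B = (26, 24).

(26, 5)

(5, 4) + (26, 24). λ = (24 - 4)/(26 - 5) ≡ 20/21 mod 29. 21⁻¹ ≡ 18 (mod 29), so λ ≡ 12.
  x = λ² - 5 - 26 = 144 - 31 ≡ 26; y = λ·(5 - 26) - 4 ≡ 5. → (26, 5)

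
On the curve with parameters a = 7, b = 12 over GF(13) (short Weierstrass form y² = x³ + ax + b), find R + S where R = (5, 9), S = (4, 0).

(5, 9) + (4, 0). λ = (0 - 9)/(4 - 5) ≡ 4/12 mod 13. 12⁻¹ ≡ 12 (mod 13), so λ ≡ 9.
  x = λ² - 5 - 4 = 81 - 9 ≡ 7; y = λ·(5 - 7) - 9 ≡ 12. → (7, 12)

(7, 12)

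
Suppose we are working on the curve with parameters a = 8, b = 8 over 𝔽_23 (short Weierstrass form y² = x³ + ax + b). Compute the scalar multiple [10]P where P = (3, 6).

Repeated addition: build up to 10P.
2P: tangent at (3, 6): λ = (3·3² + 8)/(2·6) ≡ 12/12. 12⁻¹ ≡ 2 (mod 23), so λ ≡ 12·2 ≡ 1.
  x = λ² - 3 - 3 = 1 - 6 ≡ 18; y = λ·(3 - 18) - 6 ≡ 2. → (18, 2)
3P: (18, 2) + (3, 6). λ = (6 - 2)/(3 - 18) ≡ 4/8 mod 23. 8⁻¹ ≡ 3 (mod 23), so λ ≡ 12.
  x = λ² - 18 - 3 = 144 - 21 ≡ 8; y = λ·(18 - 8) - 2 ≡ 3. → (8, 3)
4P: (8, 3) + (3, 6). λ = (6 - 3)/(3 - 8) ≡ 3/18 mod 23. 18⁻¹ ≡ 9 (mod 23) since 18·9 = 162 ≡ 1, so λ ≡ 4.
  x = λ² - 8 - 3 = 16 - 11 ≡ 5; y = λ·(8 - 5) - 3 ≡ 9. → (5, 9)
5P: (5, 9) + (3, 6). λ = (6 - 9)/(3 - 5) ≡ 20/21 mod 23. 21⁻¹ ≡ 11 (mod 23) since 21·11 = 231 ≡ 1, so λ ≡ 13.
  x = λ² - 5 - 3 = 169 - 8 ≡ 0; y = λ·(5 - 0) - 9 ≡ 10. → (0, 10)
6P: (0, 10) + (3, 6). λ = (6 - 10)/(3 - 0) ≡ 19/3 mod 23. 3⁻¹ ≡ 8 (mod 23) since 3·8 = 24 ≡ 1, so λ ≡ 14.
  x = λ² - 0 - 3 = 196 - 3 ≡ 9; y = λ·(0 - 9) - 10 ≡ 2. → (9, 2)
7P: (9, 2) + (3, 6). λ = (6 - 2)/(3 - 9) ≡ 4/17 mod 23. 17⁻¹ ≡ 19 (mod 23) since 17·19 = 323 ≡ 1, so λ ≡ 7.
  x = λ² - 9 - 3 = 49 - 12 ≡ 14; y = λ·(9 - 14) - 2 ≡ 9. → (14, 9)
8P: (14, 9) + (3, 6). λ = (6 - 9)/(3 - 14) ≡ 20/12 mod 23. 12⁻¹ ≡ 2 (mod 23), so λ ≡ 17.
  x = λ² - 14 - 3 = 289 - 17 ≡ 19; y = λ·(14 - 19) - 9 ≡ 21. → (19, 21)
9P: (19, 21) + (3, 6). λ = (6 - 21)/(3 - 19) ≡ 8/7 mod 23. 7⁻¹ ≡ 10 (mod 23), so λ ≡ 11.
  x = λ² - 19 - 3 = 121 - 22 ≡ 7; y = λ·(19 - 7) - 21 ≡ 19. → (7, 19)
10P: (7, 19) + (3, 6). λ = (6 - 19)/(3 - 7) ≡ 10/19 mod 23. 19⁻¹ ≡ 17 (mod 23) since 19·17 = 323 ≡ 1, so λ ≡ 9.
  x = λ² - 7 - 3 = 81 - 10 ≡ 2; y = λ·(7 - 2) - 19 ≡ 3. → (2, 3)

(2, 3)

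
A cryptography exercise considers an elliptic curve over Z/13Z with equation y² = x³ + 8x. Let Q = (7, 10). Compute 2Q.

(3, 8)

tangent at (7, 10): λ = (3·7² + 8)/(2·10) ≡ 12/7. 7⁻¹ ≡ 2 (mod 13) since 7·2 = 14 ≡ 1, so λ ≡ 12·2 ≡ 11.
  x = λ² - 7 - 7 = 121 - 14 ≡ 3; y = λ·(7 - 3) - 10 ≡ 8. → (3, 8)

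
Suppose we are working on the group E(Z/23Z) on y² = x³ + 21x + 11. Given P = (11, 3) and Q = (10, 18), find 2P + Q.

First 2P:
Repeated addition: build up to 2P.
2P: tangent at (11, 3): λ = (3·11² + 21)/(2·3) ≡ 16/6. 6⁻¹ ≡ 4 (mod 23), so λ ≡ 16·4 ≡ 18.
  x = λ² - 11 - 11 = 324 - 22 ≡ 3; y = λ·(11 - 3) - 3 ≡ 3. → (3, 3)
2P = (3, 3).
Finally 2P + Q:
(3, 3) + (10, 18). λ = (18 - 3)/(10 - 3) ≡ 15/7 mod 23. 7⁻¹ ≡ 10 (mod 23) since 7·10 = 70 ≡ 1, so λ ≡ 12.
  x = λ² - 3 - 10 = 144 - 13 ≡ 16; y = λ·(3 - 16) - 3 ≡ 2. → (16, 2)

(16, 2)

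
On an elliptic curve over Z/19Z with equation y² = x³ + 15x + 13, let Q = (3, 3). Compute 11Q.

(4, 17)

Double-and-add on 11 = (1011)₂. Start with Q = (3, 3) for the leading 1-bit.
double: tangent at (3, 3): λ = (3·3² + 15)/(2·3) ≡ 4/6. 6⁻¹ ≡ 16 (mod 19), so λ ≡ 4·16 ≡ 7.
  x = λ² - 3 - 3 = 49 - 6 ≡ 5; y = λ·(3 - 5) - 3 ≡ 2. → (5, 2)
double: tangent at (5, 2): λ = (3·5² + 15)/(2·2) ≡ 14/4. 4⁻¹ ≡ 5 (mod 19), so λ ≡ 14·5 ≡ 13.
  x = λ² - 5 - 5 = 169 - 10 ≡ 7; y = λ·(5 - 7) - 2 ≡ 10. → (7, 10)
add Q: (7, 10) + (3, 3). λ = (3 - 10)/(3 - 7) ≡ 12/15 mod 19. 15⁻¹ ≡ 14 (mod 19), so λ ≡ 16.
  x = λ² - 7 - 3 = 256 - 10 ≡ 18; y = λ·(7 - 18) - 10 ≡ 4. → (18, 4)
double: tangent at (18, 4): λ = (3·18² + 15)/(2·4) ≡ 18/8. 8⁻¹ ≡ 12 (mod 19), so λ ≡ 18·12 ≡ 7.
  x = λ² - 18 - 18 = 49 - 36 ≡ 13; y = λ·(18 - 13) - 4 ≡ 12. → (13, 12)
add Q: (13, 12) + (3, 3). λ = (3 - 12)/(3 - 13) ≡ 10/9 mod 19. 9⁻¹ ≡ 17 (mod 19), so λ ≡ 18.
  x = λ² - 13 - 3 = 324 - 16 ≡ 4; y = λ·(13 - 4) - 12 ≡ 17. → (4, 17)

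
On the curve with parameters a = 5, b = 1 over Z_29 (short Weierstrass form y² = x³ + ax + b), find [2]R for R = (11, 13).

(16, 1)

tangent at (11, 13): λ = (3·11² + 5)/(2·13) ≡ 20/26. 26⁻¹ ≡ 19 (mod 29), so λ ≡ 20·19 ≡ 3.
  x = λ² - 11 - 11 = 9 - 22 ≡ 16; y = λ·(11 - 16) - 13 ≡ 1. → (16, 1)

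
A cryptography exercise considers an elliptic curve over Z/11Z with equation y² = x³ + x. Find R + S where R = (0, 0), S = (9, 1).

(0, 0) + (9, 1). λ = (1 - 0)/(9 - 0) ≡ 1/9 mod 11. 9⁻¹ ≡ 5 (mod 11) since 9·5 = 45 ≡ 1, so λ ≡ 5.
  x = λ² - 0 - 9 = 25 - 9 ≡ 5; y = λ·(0 - 5) - 0 ≡ 8. → (5, 8)

(5, 8)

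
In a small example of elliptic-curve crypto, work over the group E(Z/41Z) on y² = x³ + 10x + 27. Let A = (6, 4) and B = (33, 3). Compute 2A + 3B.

(11, 19)

First 2A:
Repeated addition: build up to 2A.
2A: tangent at (6, 4): λ = (3·6² + 10)/(2·4) ≡ 36/8. 8⁻¹ ≡ 36 (mod 41) since 8·36 = 288 ≡ 1, so λ ≡ 36·36 ≡ 25.
  x = λ² - 6 - 6 = 625 - 12 ≡ 39; y = λ·(6 - 39) - 4 ≡ 32. → (39, 32)
2A = (39, 32).
Next 3B:
Repeated addition: build up to 3B.
2B: tangent at (33, 3): λ = (3·33² + 10)/(2·3) ≡ 38/6. 6⁻¹ ≡ 7 (mod 41), so λ ≡ 38·7 ≡ 20.
  x = λ² - 33 - 33 = 400 - 66 ≡ 6; y = λ·(33 - 6) - 3 ≡ 4. → (6, 4)
3B: (6, 4) + (33, 3). λ = (3 - 4)/(33 - 6) ≡ 40/27 mod 41. 27⁻¹ ≡ 38 (mod 41), so λ ≡ 3.
  x = λ² - 6 - 33 = 9 - 39 ≡ 11; y = λ·(6 - 11) - 4 ≡ 22. → (11, 22)
3B = (11, 22).
Finally 2A + 3B:
(39, 32) + (11, 22). λ = (22 - 32)/(11 - 39) ≡ 31/13 mod 41. 13⁻¹ ≡ 19 (mod 41) since 13·19 = 247 ≡ 1, so λ ≡ 15.
  x = λ² - 39 - 11 = 225 - 50 ≡ 11; y = λ·(39 - 11) - 32 ≡ 19. → (11, 19)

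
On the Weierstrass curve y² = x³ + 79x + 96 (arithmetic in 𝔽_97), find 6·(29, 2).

Write P = (29, 2).
Repeated addition: build up to 6P.
2P: tangent at (29, 2): λ = (3·29² + 79)/(2·2) ≡ 80/4. 4⁻¹ ≡ 73 (mod 97) since 4·73 = 292 ≡ 1, so λ ≡ 80·73 ≡ 20.
  x = λ² - 29 - 29 = 400 - 58 ≡ 51; y = λ·(29 - 51) - 2 ≡ 43. → (51, 43)
3P: (51, 43) + (29, 2). λ = (2 - 43)/(29 - 51) ≡ 56/75 mod 97. 75⁻¹ ≡ 22 (mod 97), so λ ≡ 68.
  x = λ² - 51 - 29 = 4624 - 80 ≡ 82; y = λ·(51 - 82) - 43 ≡ 80. → (82, 80)
4P: (82, 80) + (29, 2). λ = (2 - 80)/(29 - 82) ≡ 19/44 mod 97. 44⁻¹ ≡ 86 (mod 97) since 44·86 = 3784 ≡ 1, so λ ≡ 82.
  x = λ² - 82 - 29 = 6724 - 111 ≡ 17; y = λ·(82 - 17) - 80 ≡ 12. → (17, 12)
5P: (17, 12) + (29, 2). λ = (2 - 12)/(29 - 17) ≡ 87/12 mod 97. 12⁻¹ ≡ 89 (mod 97), so λ ≡ 80.
  x = λ² - 17 - 29 = 6400 - 46 ≡ 49; y = λ·(17 - 49) - 12 ≡ 47. → (49, 47)
6P: (49, 47) + (29, 2). λ = (2 - 47)/(29 - 49) ≡ 52/77 mod 97. 77⁻¹ ≡ 63 (mod 97) since 77·63 = 4851 ≡ 1, so λ ≡ 75.
  x = λ² - 49 - 29 = 5625 - 78 ≡ 18; y = λ·(49 - 18) - 47 ≡ 47. → (18, 47)

(18, 47)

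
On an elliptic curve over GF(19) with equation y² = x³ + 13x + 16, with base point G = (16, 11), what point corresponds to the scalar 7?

Repeated addition: build up to 7G.
2G: tangent at (16, 11): λ = (3·16² + 13)/(2·11) ≡ 2/3. 3⁻¹ ≡ 13 (mod 19) since 3·13 = 39 ≡ 1, so λ ≡ 2·13 ≡ 7.
  x = λ² - 16 - 16 = 49 - 32 ≡ 17; y = λ·(16 - 17) - 11 ≡ 1. → (17, 1)
3G: (17, 1) + (16, 11). λ = (11 - 1)/(16 - 17) ≡ 10/18 mod 19. 18⁻¹ ≡ 18 (mod 19), so λ ≡ 9.
  x = λ² - 17 - 16 = 81 - 33 ≡ 10; y = λ·(17 - 10) - 1 ≡ 5. → (10, 5)
4G: (10, 5) + (16, 11). λ = (11 - 5)/(16 - 10) ≡ 6/6 mod 19. 6⁻¹ ≡ 16 (mod 19), so λ ≡ 1.
  x = λ² - 10 - 16 = 1 - 26 ≡ 13; y = λ·(10 - 13) - 5 ≡ 11. → (13, 11)
5G: (13, 11) + (16, 11). λ = (11 - 11)/(16 - 13) ≡ 0/3 mod 19. 3⁻¹ ≡ 13 (mod 19) since 3·13 = 39 ≡ 1, so λ ≡ 0.
  x = λ² - 13 - 16 = 0 - 29 ≡ 9; y = λ·(13 - 9) - 11 ≡ 8. → (9, 8)
6G: (9, 8) + (16, 11). λ = (11 - 8)/(16 - 9) ≡ 3/7 mod 19. 7⁻¹ ≡ 11 (mod 19), so λ ≡ 14.
  x = λ² - 9 - 16 = 196 - 25 ≡ 0; y = λ·(9 - 0) - 8 ≡ 4. → (0, 4)
7G: (0, 4) + (16, 11). λ = (11 - 4)/(16 - 0) ≡ 7/16 mod 19. 16⁻¹ ≡ 6 (mod 19), so λ ≡ 4.
  x = λ² - 0 - 16 = 16 - 16 ≡ 0; y = λ·(0 - 0) - 4 ≡ 15. → (0, 15)

(0, 15)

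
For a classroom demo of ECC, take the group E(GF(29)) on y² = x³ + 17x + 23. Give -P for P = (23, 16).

(23, 13)

-(23, 16) = (23, -16 mod 29) = (23, 13).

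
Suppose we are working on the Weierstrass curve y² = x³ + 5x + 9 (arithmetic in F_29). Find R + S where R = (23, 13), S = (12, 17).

(3, 14)

(23, 13) + (12, 17). λ = (17 - 13)/(12 - 23) ≡ 4/18 mod 29. 18⁻¹ ≡ 21 (mod 29), so λ ≡ 26.
  x = λ² - 23 - 12 = 676 - 35 ≡ 3; y = λ·(23 - 3) - 13 ≡ 14. → (3, 14)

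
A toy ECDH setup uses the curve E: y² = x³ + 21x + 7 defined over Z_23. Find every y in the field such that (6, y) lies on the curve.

2, 21

x³ + 21x + 7 = 349 ≡ 4 (mod 23).
Square roots of 4 mod 23: 2 and 21 (since 2² = 4 ≡ 4).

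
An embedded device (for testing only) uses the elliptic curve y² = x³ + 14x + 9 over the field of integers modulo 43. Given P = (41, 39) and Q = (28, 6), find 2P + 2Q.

First 2P:
Repeated addition: build up to 2P.
2P: tangent at (41, 39): λ = (3·41² + 14)/(2·39) ≡ 26/35. 35⁻¹ ≡ 16 (mod 43) since 35·16 = 560 ≡ 1, so λ ≡ 26·16 ≡ 29.
  x = λ² - 41 - 41 = 841 - 82 ≡ 28; y = λ·(41 - 28) - 39 ≡ 37. → (28, 37)
2P = (28, 37).
Next 2Q:
Repeated addition: build up to 2Q.
2Q: tangent at (28, 6): λ = (3·28² + 14)/(2·6) ≡ 1/12. 12⁻¹ ≡ 18 (mod 43), so λ ≡ 1·18 ≡ 18.
  x = λ² - 28 - 28 = 324 - 56 ≡ 10; y = λ·(28 - 10) - 6 ≡ 17. → (10, 17)
2Q = (10, 17).
Finally 2P + 2Q:
(28, 37) + (10, 17). λ = (17 - 37)/(10 - 28) ≡ 23/25 mod 43. 25⁻¹ ≡ 31 (mod 43), so λ ≡ 25.
  x = λ² - 28 - 10 = 625 - 38 ≡ 28; y = λ·(28 - 28) - 37 ≡ 6. → (28, 6)

(28, 6)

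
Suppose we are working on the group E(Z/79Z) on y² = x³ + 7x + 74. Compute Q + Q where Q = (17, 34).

tangent at (17, 34): λ = (3·17² + 7)/(2·34) ≡ 5/68. 68⁻¹ ≡ 43 (mod 79), so λ ≡ 5·43 ≡ 57.
  x = λ² - 17 - 17 = 3249 - 34 ≡ 55; y = λ·(17 - 55) - 34 ≡ 12. → (55, 12)

(55, 12)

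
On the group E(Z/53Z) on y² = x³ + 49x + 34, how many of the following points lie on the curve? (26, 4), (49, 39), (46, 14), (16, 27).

(26, 4): 4² ≡ 16, rhs ≡ 16 → on.
(49, 39): 39² ≡ 37, rhs ≡ 39 → off.
(46, 14): 14² ≡ 37, rhs ≡ 37 → on.
(16, 27): 27² ≡ 40, rhs ≡ 38 → off.

2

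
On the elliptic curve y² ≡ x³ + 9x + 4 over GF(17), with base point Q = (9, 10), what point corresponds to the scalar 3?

(6, 11)

Repeated addition: build up to 3Q.
2Q: tangent at (9, 10): λ = (3·9² + 9)/(2·10) ≡ 14/3. 3⁻¹ ≡ 6 (mod 17), so λ ≡ 14·6 ≡ 16.
  x = λ² - 9 - 9 = 256 - 18 ≡ 0; y = λ·(9 - 0) - 10 ≡ 15. → (0, 15)
3Q: (0, 15) + (9, 10). λ = (10 - 15)/(9 - 0) ≡ 12/9 mod 17. 9⁻¹ ≡ 2 (mod 17), so λ ≡ 7.
  x = λ² - 0 - 9 = 49 - 9 ≡ 6; y = λ·(0 - 6) - 15 ≡ 11. → (6, 11)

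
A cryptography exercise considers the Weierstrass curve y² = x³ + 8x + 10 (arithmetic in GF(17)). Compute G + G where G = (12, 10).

tangent at (12, 10): λ = (3·12² + 8)/(2·10) ≡ 15/3. 3⁻¹ ≡ 6 (mod 17) since 3·6 = 18 ≡ 1, so λ ≡ 15·6 ≡ 5.
  x = λ² - 12 - 12 = 25 - 24 ≡ 1; y = λ·(12 - 1) - 10 ≡ 11. → (1, 11)

(1, 11)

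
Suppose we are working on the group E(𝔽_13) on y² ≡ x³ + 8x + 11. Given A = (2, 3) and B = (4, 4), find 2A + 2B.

First 2A:
Repeated addition: build up to 2A.
2A: tangent at (2, 3): λ = (3·2² + 8)/(2·3) ≡ 7/6. 6⁻¹ ≡ 11 (mod 13) since 6·11 = 66 ≡ 1, so λ ≡ 7·11 ≡ 12.
  x = λ² - 2 - 2 = 144 - 4 ≡ 10; y = λ·(2 - 10) - 3 ≡ 5. → (10, 5)
2A = (10, 5).
Next 2B:
Repeated addition: build up to 2B.
2B: tangent at (4, 4): λ = (3·4² + 8)/(2·4) ≡ 4/8. 8⁻¹ ≡ 5 (mod 13), so λ ≡ 4·5 ≡ 7.
  x = λ² - 4 - 4 = 49 - 8 ≡ 2; y = λ·(4 - 2) - 4 ≡ 10. → (2, 10)
2B = (2, 10).
Finally 2A + 2B:
(10, 5) + (2, 10). λ = (10 - 5)/(2 - 10) ≡ 5/5 mod 13. 5⁻¹ ≡ 8 (mod 13), so λ ≡ 1.
  x = λ² - 10 - 2 = 1 - 12 ≡ 2; y = λ·(10 - 2) - 5 ≡ 3. → (2, 3)

(2, 3)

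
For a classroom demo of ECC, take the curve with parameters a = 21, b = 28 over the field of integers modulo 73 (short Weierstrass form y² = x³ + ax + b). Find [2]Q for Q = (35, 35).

(11, 35)

tangent at (35, 35): λ = (3·35² + 21)/(2·35) ≡ 46/70. 70⁻¹ ≡ 24 (mod 73) since 70·24 = 1680 ≡ 1, so λ ≡ 46·24 ≡ 9.
  x = λ² - 35 - 35 = 81 - 70 ≡ 11; y = λ·(35 - 11) - 35 ≡ 35. → (11, 35)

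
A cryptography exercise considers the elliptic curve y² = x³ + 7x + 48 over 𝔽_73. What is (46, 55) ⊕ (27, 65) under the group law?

(48, 69)

(46, 55) + (27, 65). λ = (65 - 55)/(27 - 46) ≡ 10/54 mod 73. 54⁻¹ ≡ 23 (mod 73), so λ ≡ 11.
  x = λ² - 46 - 27 = 121 - 73 ≡ 48; y = λ·(46 - 48) - 55 ≡ 69. → (48, 69)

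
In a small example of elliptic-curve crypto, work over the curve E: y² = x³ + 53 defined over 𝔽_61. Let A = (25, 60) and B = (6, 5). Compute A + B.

(35, 17)

(25, 60) + (6, 5). λ = (5 - 60)/(6 - 25) ≡ 6/42 mod 61. 42⁻¹ ≡ 16 (mod 61) since 42·16 = 672 ≡ 1, so λ ≡ 35.
  x = λ² - 25 - 6 = 1225 - 31 ≡ 35; y = λ·(25 - 35) - 60 ≡ 17. → (35, 17)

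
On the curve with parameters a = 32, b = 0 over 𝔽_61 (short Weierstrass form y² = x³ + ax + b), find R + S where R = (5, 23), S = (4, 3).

(25, 4)

(5, 23) + (4, 3). λ = (3 - 23)/(4 - 5) ≡ 41/60 mod 61. 60⁻¹ ≡ 60 (mod 61), so λ ≡ 20.
  x = λ² - 5 - 4 = 400 - 9 ≡ 25; y = λ·(5 - 25) - 23 ≡ 4. → (25, 4)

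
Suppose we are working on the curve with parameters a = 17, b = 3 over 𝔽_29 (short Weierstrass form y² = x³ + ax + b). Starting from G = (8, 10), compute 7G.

(21, 14)

Repeated addition: build up to 7G.
2G: tangent at (8, 10): λ = (3·8² + 17)/(2·10) ≡ 6/20. 20⁻¹ ≡ 16 (mod 29), so λ ≡ 6·16 ≡ 9.
  x = λ² - 8 - 8 = 81 - 16 ≡ 7; y = λ·(8 - 7) - 10 ≡ 28. → (7, 28)
3G: (7, 28) + (8, 10). λ = (10 - 28)/(8 - 7) ≡ 11/1 mod 29. 1⁻¹ ≡ 1 (mod 29) since 1·1 = 1 ≡ 1, so λ ≡ 11.
  x = λ² - 7 - 8 = 121 - 15 ≡ 19; y = λ·(7 - 19) - 28 ≡ 14. → (19, 14)
4G: (19, 14) + (8, 10). λ = (10 - 14)/(8 - 19) ≡ 25/18 mod 29. 18⁻¹ ≡ 21 (mod 29), so λ ≡ 3.
  x = λ² - 19 - 8 = 9 - 27 ≡ 11; y = λ·(19 - 11) - 14 ≡ 10. → (11, 10)
5G: (11, 10) + (8, 10). λ = (10 - 10)/(8 - 11) ≡ 0/26 mod 29. 26⁻¹ ≡ 19 (mod 29), so λ ≡ 0.
  x = λ² - 11 - 8 = 0 - 19 ≡ 10; y = λ·(11 - 10) - 10 ≡ 19. → (10, 19)
6G: (10, 19) + (8, 10). λ = (10 - 19)/(8 - 10) ≡ 20/27 mod 29. 27⁻¹ ≡ 14 (mod 29), so λ ≡ 19.
  x = λ² - 10 - 8 = 361 - 18 ≡ 24; y = λ·(10 - 24) - 19 ≡ 5. → (24, 5)
7G: (24, 5) + (8, 10). λ = (10 - 5)/(8 - 24) ≡ 5/13 mod 29. 13⁻¹ ≡ 9 (mod 29), so λ ≡ 16.
  x = λ² - 24 - 8 = 256 - 32 ≡ 21; y = λ·(24 - 21) - 5 ≡ 14. → (21, 14)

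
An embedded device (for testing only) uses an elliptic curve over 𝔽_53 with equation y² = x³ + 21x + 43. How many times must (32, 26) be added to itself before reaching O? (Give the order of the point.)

3

2P: tangent at (32, 26): λ = (3·32² + 21)/(2·26) ≡ 19/52. 52⁻¹ ≡ 52 (mod 53) since 52·52 = 2704 ≡ 1, so λ ≡ 19·52 ≡ 34.
  x = λ² - 32 - 32 = 1156 - 64 ≡ 32; y = λ·(32 - 32) - 26 ≡ 27. → (32, 27)
3P: (32, 27) + (32, 26): same x and y₁ ≡ -y₂, so the sum is O.
3P = O, so the order is 3.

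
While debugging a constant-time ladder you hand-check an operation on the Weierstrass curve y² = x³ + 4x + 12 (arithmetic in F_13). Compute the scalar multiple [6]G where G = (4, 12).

(11, 10)

Repeated addition: build up to 6G.
2G: tangent at (4, 12): λ = (3·4² + 4)/(2·12) ≡ 0/11. 11⁻¹ ≡ 6 (mod 13), so λ ≡ 0·6 ≡ 0.
  x = λ² - 4 - 4 = 0 - 8 ≡ 5; y = λ·(4 - 5) - 12 ≡ 1. → (5, 1)
3G: (5, 1) + (4, 12). λ = (12 - 1)/(4 - 5) ≡ 11/12 mod 13. 12⁻¹ ≡ 12 (mod 13) since 12·12 = 144 ≡ 1, so λ ≡ 2.
  x = λ² - 5 - 4 = 4 - 9 ≡ 8; y = λ·(5 - 8) - 1 ≡ 6. → (8, 6)
4G: (8, 6) + (4, 12). λ = (12 - 6)/(4 - 8) ≡ 6/9 mod 13. 9⁻¹ ≡ 3 (mod 13), so λ ≡ 5.
  x = λ² - 8 - 4 = 25 - 12 ≡ 0; y = λ·(8 - 0) - 6 ≡ 8. → (0, 8)
5G: (0, 8) + (4, 12). λ = (12 - 8)/(4 - 0) ≡ 4/4 mod 13. 4⁻¹ ≡ 10 (mod 13) since 4·10 = 40 ≡ 1, so λ ≡ 1.
  x = λ² - 0 - 4 = 1 - 4 ≡ 10; y = λ·(0 - 10) - 8 ≡ 8. → (10, 8)
6G: (10, 8) + (4, 12). λ = (12 - 8)/(4 - 10) ≡ 4/7 mod 13. 7⁻¹ ≡ 2 (mod 13), so λ ≡ 8.
  x = λ² - 10 - 4 = 64 - 14 ≡ 11; y = λ·(10 - 11) - 8 ≡ 10. → (11, 10)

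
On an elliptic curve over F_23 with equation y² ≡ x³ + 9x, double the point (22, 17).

(3, 10)

tangent at (22, 17): λ = (3·22² + 9)/(2·17) ≡ 12/11. 11⁻¹ ≡ 21 (mod 23), so λ ≡ 12·21 ≡ 22.
  x = λ² - 22 - 22 = 484 - 44 ≡ 3; y = λ·(22 - 3) - 17 ≡ 10. → (3, 10)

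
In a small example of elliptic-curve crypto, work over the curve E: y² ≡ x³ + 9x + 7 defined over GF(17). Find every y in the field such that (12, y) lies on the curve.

none

x³ + 9x + 7 = 1843 ≡ 7 (mod 17).
7 is a non-residue mod 17; no y exists.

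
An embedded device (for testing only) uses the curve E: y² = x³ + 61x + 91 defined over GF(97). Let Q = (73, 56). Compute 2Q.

(92, 90)

tangent at (73, 56): λ = (3·73² + 61)/(2·56) ≡ 43/15. 15⁻¹ ≡ 13 (mod 97), so λ ≡ 43·13 ≡ 74.
  x = λ² - 73 - 73 = 5476 - 146 ≡ 92; y = λ·(73 - 92) - 56 ≡ 90. → (92, 90)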